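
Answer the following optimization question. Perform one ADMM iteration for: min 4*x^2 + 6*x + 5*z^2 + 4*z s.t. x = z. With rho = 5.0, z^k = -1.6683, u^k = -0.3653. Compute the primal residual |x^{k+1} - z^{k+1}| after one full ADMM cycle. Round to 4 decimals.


ADMM iteration with rho = 5.0, z^k = -1.6683, u^k = -0.3653
Step 1: x-update.
Minimize 4*x^2 + 6*x + (5.0/2)*(x + 1.6683 - 0.3653)^2
FOC: (2*4 + 5.0)*x = -6 + 5.0*(-1.6683 + 0.3653)
x^{k+1} = -0.9627
Step 2: z-update.
Minimize 5*z^2 + 4*z + (5.0/2)*(-0.9627 - z - 0.3653)^2
FOC: (2*5 + 5.0)*z = -4 + 5.0*(-0.9627 - 0.3653)
z^{k+1} = -0.7093
Step 3: u-update.
u^{k+1} = -0.3653 - 0.9627 + 0.7093 = -0.6187
Step 4: Primal residual = |-0.9627 + 0.7093| = 0.2534


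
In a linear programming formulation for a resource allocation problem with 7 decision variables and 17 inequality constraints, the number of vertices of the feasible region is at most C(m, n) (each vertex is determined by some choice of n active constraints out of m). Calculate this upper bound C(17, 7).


Each vertex corresponds to some choice of n active constraints out of m, so the number of vertices is at most C(m, n) = m! / (n!(m-n)!).
m = 17, n = 7
Numerator: 17 * 16 * 15 * 14 * 13 * 12 * 11
Denominator: 7! = 5040
C(17, 7) = 19448


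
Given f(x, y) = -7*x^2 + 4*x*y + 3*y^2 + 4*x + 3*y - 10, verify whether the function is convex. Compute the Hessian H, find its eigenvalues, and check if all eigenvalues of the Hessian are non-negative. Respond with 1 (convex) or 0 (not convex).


The Hessian of f(x,y) = -7*x^2 + 4*x*y + 3*y^2 + 4*x + 3*y - 10 is:
H = [[-14, 4], [4, 6]]
Trace = -14 + 6 = -8
Determinant = -14*6 - (4)^2 = -100
Discriminant = (-8)^2 - 4*-100 = 464.0
Eigenvalues: lambda_1 = -14.7703, lambda_2 = 6.7703
The function is not convex.

0


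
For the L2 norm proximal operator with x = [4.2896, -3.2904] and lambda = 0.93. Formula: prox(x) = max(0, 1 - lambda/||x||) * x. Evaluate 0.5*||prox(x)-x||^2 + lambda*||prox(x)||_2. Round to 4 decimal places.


Step 1: Compute ||x||.
||x|| = 5.4062
Step 2: Compute scaling factor.
scale = max(0, 1 - 0.93/5.4062) = 0.828
Step 3: prox(x) = [3.5517, -2.7244]
||prox(x)|| = 4.4762
Step 4: Proximal objective.
0.5*||prox-x||^2 = 0.4325
lambda*||prox|| = 4.1629
Total = 4.5954


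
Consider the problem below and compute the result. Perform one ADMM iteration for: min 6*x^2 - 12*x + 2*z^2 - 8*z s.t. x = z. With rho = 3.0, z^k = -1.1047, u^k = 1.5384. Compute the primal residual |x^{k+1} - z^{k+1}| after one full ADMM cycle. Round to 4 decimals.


ADMM iteration with rho = 3.0, z^k = -1.1047, u^k = 1.5384
Step 1: x-update.
Minimize 6*x^2 - 12*x + (3.0/2)*(x + 1.1047 + 1.5384)^2
FOC: (2*6 + 3.0)*x = 12 + 3.0*(-1.1047 - 1.5384)
x^{k+1} = 0.2714
Step 2: z-update.
Minimize 2*z^2 - 8*z + (3.0/2)*(0.2714 - z + 1.5384)^2
FOC: (2*2 + 3.0)*z = 8 + 3.0*(0.2714 + 1.5384)
z^{k+1} = 1.9185
Step 3: u-update.
u^{k+1} = 1.5384 + 0.2714 - 1.9185 = -0.1087
Step 4: Primal residual = |0.2714 - 1.9185| = 1.6471


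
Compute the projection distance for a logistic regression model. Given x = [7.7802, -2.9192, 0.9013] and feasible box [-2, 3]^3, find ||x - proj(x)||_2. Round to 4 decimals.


Project each component onto [-2, 3].
clip(7.7802) = 3.0, clip(-2.9192) = -2.0, clip(0.9013) = 0.9013
Projection = [3.0, -2.0, 0.9013]
Squared diffs: [22.8503, 0.8449, 0.0]
Distance = sqrt(23.6952) = 4.8678


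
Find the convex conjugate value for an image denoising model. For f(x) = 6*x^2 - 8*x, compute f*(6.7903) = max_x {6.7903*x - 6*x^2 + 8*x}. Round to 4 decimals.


f*(y) = sup_x {y*x - a*x^2 - b*x} = sup_x {(y-b)*x - a*x^2}
FOC: (y - b) - 2a*x = 0 => x* = (y - b)/(2a)
x* = (6.7903 + 8)/(2*6) = 1.2325
f*(6.7903) = (y-b)^2/(4a) = (6.7903 + 8)^2/(4*6)
= 218.753/24 = 9.1147


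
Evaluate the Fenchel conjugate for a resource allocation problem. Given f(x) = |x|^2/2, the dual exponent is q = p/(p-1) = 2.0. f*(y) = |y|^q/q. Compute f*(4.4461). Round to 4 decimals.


The conjugate exponent q satisfies 1/p + 1/q = 1.
p = 2, so q = 2/(2 - 1) = 2.0
|y|^q = 4.4461^2.0 = 19.7678
f*(4.4461) = 19.7678 / 2.0 = 9.8839


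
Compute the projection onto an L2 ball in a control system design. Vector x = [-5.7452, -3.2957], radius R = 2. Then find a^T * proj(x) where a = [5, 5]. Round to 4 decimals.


Step 1: Compute ||x|| (intermediates to 6 decimals).
||x|| = sqrt((-5.7452)^2 + (-3.2957)^2) = 6.623365
Step 2: Project.
Since ||x|| > R, scale = R/||x|| = 2/6.623365 = 0.301961, proj(x) = scale * x
proj(x) = [-1.734826, -0.995173]
Step 3: Dot product.
a^T * proj(x) = 5*(-1.734826) + 5*(-0.995173) = -13.65


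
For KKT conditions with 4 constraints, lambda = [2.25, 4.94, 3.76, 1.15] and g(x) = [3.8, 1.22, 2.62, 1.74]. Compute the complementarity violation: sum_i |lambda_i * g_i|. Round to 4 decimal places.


KKT complementary slackness check:
lambda_1 * g_1 = 2.25 * 3.8 = 8.55
lambda_2 * g_2 = 4.94 * 1.22 = 6.0268
lambda_3 * g_3 = 3.76 * 2.62 = 9.8512
lambda_4 * g_4 = 1.15 * 1.74 = 2.001
Total violation = 8.55 + 6.0268 + 9.8512 + 2.001 = 26.429


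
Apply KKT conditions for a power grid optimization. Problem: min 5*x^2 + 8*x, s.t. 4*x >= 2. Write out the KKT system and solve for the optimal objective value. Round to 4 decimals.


Step 1: Try lambda = 0 (constraint inactive).
x_unc = -8/(2*5) = -0.8
Check: 4*-0.8 = -3.2 < 2 -- violated!
Step 2: Constraint must be active: 4*x = 2
x* = 2/4 = 0.5
lambda = (2*5*0.5 + 8)/4 = 3.25
Step 3: Compute optimal value.
f(x*) = 5*0.5^2 + 8*0.5 = 5.25


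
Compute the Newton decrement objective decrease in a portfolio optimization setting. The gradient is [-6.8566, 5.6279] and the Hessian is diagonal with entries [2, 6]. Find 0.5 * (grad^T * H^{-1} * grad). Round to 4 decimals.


Step 1: H is diagonal, so H^(-1) * g = [-3.4283, 0.938].
Step 2: g^T H^(-1) g = sum_i g_i^2 / H_ii
  = (-6.8566)^2/2 + (5.6279)^2/6
  = 23.5065 + 5.2789 = 28.7854
Step 3: Objective decrease = 0.5 * g^T H^(-1) g = 14.3927


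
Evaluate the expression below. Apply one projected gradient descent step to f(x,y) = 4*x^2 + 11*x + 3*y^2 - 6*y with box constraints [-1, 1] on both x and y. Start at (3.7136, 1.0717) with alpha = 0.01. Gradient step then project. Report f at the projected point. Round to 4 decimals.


Step 1: Compute gradient at (3.7136, 1.0717).
grad_x = 2*4*3.7136 + 11 = 40.7088
grad_y = 2*3*1.0717 - 6 = 0.4302
Step 2: Gradient step.
x_raw = 3.7136 - 0.01*40.7088 = 3.3065
y_raw = 1.0717 - 0.01*0.4302 = 1.0674
Step 3: Project onto [-1, 1].
x_proj = clip(3.3065) = 1.0
y_proj = clip(1.0674) = 1.0
Step 4: Evaluate f.
f(1.0, 1.0) = 12.0


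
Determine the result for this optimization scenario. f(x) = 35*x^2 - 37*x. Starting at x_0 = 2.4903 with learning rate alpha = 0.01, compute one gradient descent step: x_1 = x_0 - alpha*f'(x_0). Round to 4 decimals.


We compute the gradient at x_0 and apply the update.
f'(x) = 70*x - 37
f'(2.4903) = 70*2.4903 - 37 = 137.321
x_1 = 2.4903 - 0.01*137.321 = 1.1171


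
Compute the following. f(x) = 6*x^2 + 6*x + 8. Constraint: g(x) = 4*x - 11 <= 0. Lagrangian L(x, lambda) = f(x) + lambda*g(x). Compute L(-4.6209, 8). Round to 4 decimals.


Step 1: Evaluate f(x).
f(-4.6209) = 6*(-4.6209)^2 + 6*(-4.6209) + 8 = 108.3909
Step 2: Evaluate g(x).
g(-4.6209) = 4*-4.6209 - 11 = -29.4836
Step 3: Compute Lagrangian.
L = 108.3909 + 8*-29.4836 = -127.4779


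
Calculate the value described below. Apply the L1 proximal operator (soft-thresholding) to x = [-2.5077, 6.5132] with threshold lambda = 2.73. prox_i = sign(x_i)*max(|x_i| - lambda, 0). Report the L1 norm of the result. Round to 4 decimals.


Soft-thresholding with lambda = 2.73:
prox(-2.5077) = sign(-2.5077)*max(|-2.5077| - 2.73, 0) = 0.0
prox(6.5132) = sign(6.5132)*max(|6.5132| - 2.73, 0) = 3.7832
prox(x) = [0.0, 3.7832]
||prox(x)||_1 = 0.0 + 3.7832 = 3.7832


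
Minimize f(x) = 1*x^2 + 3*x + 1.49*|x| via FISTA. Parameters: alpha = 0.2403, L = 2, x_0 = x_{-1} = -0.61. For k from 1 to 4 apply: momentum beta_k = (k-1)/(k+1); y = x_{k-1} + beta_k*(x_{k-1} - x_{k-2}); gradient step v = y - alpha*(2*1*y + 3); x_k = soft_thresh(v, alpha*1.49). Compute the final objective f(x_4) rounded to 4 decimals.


FISTA on f(x) = 1*x^2 + 3*x + 1.49*|x|
L = 2, alpha = 0.2403
Iteration 1: beta = 0.0, y = -0.61 + 0.0*(-0.61 + 0.61) = -0.61
  grad(y) = 1.78, v = y - alpha*grad = -1.0377
  prox(v) = soft_thresh(-1.0377, 0.358) = -0.6797
Iteration 2: beta = 0.3333, y = -0.6797 + 0.3333*(-0.6797 + 0.61) = -0.7029
  grad(y) = 1.5942, v = y - alpha*grad = -1.086
  prox(v) = soft_thresh(-1.086, 0.358) = -0.7279
Iteration 3: beta = 0.5, y = -0.7279 + 0.5*(-0.7279 + 0.6797) = -0.7521
  grad(y) = 1.4958, v = y - alpha*grad = -1.1115
  prox(v) = soft_thresh(-1.1115, 0.358) = -0.7535
Iteration 4: beta = 0.6, y = -0.7535 + 0.6*(-0.7535 + 0.7279) = -0.7688
  grad(y) = 1.4624, v = y - alpha*grad = -1.1202
  prox(v) = soft_thresh(-1.1202, 0.358) = -0.7622
f(x_4) = 1*(-0.7622)^2 + 3*(-0.7622) + 1.49*|-0.7622| = -0.57


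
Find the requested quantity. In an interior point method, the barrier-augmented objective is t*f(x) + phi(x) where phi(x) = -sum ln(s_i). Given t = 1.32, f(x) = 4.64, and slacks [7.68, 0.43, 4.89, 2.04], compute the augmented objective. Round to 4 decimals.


Step 1: Compute log-barrier.
ln values: [2.0386, -0.844, 1.5872, 0.7129]
phi = -(2.0386 - 0.844 + 1.5872 + 0.7129) = -3.4948
Step 2: Compute augmented objective.
t*f(x) = 1.32*4.64 = 6.1248
Total = 6.1248 - 3.4948 = 2.63


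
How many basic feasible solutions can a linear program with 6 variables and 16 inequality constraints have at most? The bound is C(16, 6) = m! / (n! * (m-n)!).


Each vertex corresponds to some choice of n active constraints out of m, so the number of vertices is at most C(m, n) = m! / (n!(m-n)!).
m = 16, n = 6
Numerator: 16 * 15 * 14 * 13 * 12 * 11
Denominator: 6! = 720
C(16, 6) = 8008


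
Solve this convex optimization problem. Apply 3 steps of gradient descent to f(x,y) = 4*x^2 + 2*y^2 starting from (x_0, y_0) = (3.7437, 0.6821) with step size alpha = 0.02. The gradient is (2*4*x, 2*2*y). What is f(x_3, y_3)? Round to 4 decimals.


Gradient descent on f(x,y) = 4*x^2 + 2*y^2.
Starting point: (3.7437, 0.6821), alpha = 0.02
Step 1: grad_x = 2*4*3.7437 = 29.9496, grad_y = 2*2*0.6821 = 2.7284
  x_1 = 3.7437 - 0.02*29.9496 = 3.1447
  y_1 = 0.6821 - 0.02*2.7284 = 0.6275
Step 2: grad_x = 2*4*3.1447 = 25.1577, grad_y = 2*2*0.6275 = 2.5101
  x_2 = 3.1447 - 0.02*25.1577 = 2.6416
  y_2 = 0.6275 - 0.02*2.5101 = 0.5773
Step 3: grad_x = 2*4*2.6416 = 21.1324, grad_y = 2*2*0.5773 = 2.3093
  x_3 = 2.6416 - 0.02*21.1324 = 2.2189
  y_3 = 0.5773 - 0.02*2.3093 = 0.5311
f(2.2189, 0.5311) = 4*2.2189^2 + 2*0.5311^2 = 20.2584


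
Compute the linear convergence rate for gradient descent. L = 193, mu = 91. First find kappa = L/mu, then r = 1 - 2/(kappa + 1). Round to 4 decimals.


Step 1: Compute the condition number.
kappa = L/mu = 193/91 = 2.1209
Step 2: Compute the convergence rate.
r = 1 - 2/(kappa + 1) = 1 - 2*mu/(L + mu) = (L - mu)/(L + mu) = 102/284 = 0.3592


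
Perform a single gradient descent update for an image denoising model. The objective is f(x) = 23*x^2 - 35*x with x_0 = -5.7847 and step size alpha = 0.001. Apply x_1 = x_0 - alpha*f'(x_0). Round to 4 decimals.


We compute the gradient at x_0 and apply the update.
f'(x) = 46*x - 35
f'(-5.7847) = 46*-5.7847 - 35 = -301.0962
x_1 = -5.7847 - 0.001*-301.0962 = -5.4836


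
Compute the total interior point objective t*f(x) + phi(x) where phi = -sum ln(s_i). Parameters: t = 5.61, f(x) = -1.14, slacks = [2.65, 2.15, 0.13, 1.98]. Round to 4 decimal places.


Step 1: Compute log-barrier.
ln values: [0.9746, 0.7655, -2.0402, 0.6831]
phi = -(0.9746 + 0.7655 - 2.0402 + 0.6831) = -0.3829
Step 2: Compute augmented objective.
t*f(x) = 5.61*-1.14 = -6.3954
Total = -6.3954 - 0.3829 = -6.7783


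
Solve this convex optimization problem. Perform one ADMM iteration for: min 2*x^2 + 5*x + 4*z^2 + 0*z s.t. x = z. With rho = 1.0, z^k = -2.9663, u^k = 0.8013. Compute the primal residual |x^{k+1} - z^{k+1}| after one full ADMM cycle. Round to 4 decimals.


ADMM iteration with rho = 1.0, z^k = -2.9663, u^k = 0.8013
Step 1: x-update.
Minimize 2*x^2 + 5*x + (1.0/2)*(x + 2.9663 + 0.8013)^2
FOC: (2*2 + 1.0)*x = -5 + 1.0*(-2.9663 - 0.8013)
x^{k+1} = -1.7535
Step 2: z-update.
Minimize 4*z^2 + 0*z + (1.0/2)*(-1.7535 - z + 0.8013)^2
FOC: (2*4 + 1.0)*z = 0 + 1.0*(-1.7535 + 0.8013)
z^{k+1} = -0.1058
Step 3: u-update.
u^{k+1} = 0.8013 - 1.7535 + 0.1058 = -0.8464
Step 4: Primal residual = |-1.7535 + 0.1058| = 1.6477


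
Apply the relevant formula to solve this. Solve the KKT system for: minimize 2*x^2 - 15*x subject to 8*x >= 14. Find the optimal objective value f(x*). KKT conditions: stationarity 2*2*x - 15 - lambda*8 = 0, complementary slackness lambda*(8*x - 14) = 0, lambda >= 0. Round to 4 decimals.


Step 1: Try lambda = 0 (constraint inactive).
Stationarity: 2*2*x - 15 = 0
x* = 15/(2*2) = 3.75
Check constraint: 8*3.75 = 30.0 >= 14 -- satisfied.
Step 2: Compute optimal value.
f(x*) = 2*3.75^2 - 15*3.75 = -28.125


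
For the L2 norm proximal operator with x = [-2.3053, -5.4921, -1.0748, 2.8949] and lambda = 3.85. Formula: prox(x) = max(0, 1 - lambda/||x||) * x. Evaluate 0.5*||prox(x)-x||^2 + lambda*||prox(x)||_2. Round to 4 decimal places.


Step 1: Compute ||x||.
||x|| = 6.7092
Step 2: Compute scaling factor.
scale = max(0, 1 - 3.85/6.7092) = 0.4262
Step 3: prox(x) = [-0.9824, -2.3405, -0.458, 1.2337]
||prox(x)|| = 2.8592
Step 4: Proximal objective.
0.5*||prox-x||^2 = 7.4113
lambda*||prox|| = 11.0079
Total = 18.4191


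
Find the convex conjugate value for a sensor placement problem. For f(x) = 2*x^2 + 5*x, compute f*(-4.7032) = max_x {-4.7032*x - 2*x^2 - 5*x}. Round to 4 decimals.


f*(y) = sup_x {y*x - a*x^2 - b*x} = sup_x {(y-b)*x - a*x^2}
FOC: (y - b) - 2a*x = 0 => x* = (y - b)/(2a)
x* = (-4.7032 - 5)/(2*2) = -2.4258
f*(-4.7032) = (y-b)^2/(4a) = (-4.7032 - 5)^2/(4*2)
= 94.1521/8 = 11.769


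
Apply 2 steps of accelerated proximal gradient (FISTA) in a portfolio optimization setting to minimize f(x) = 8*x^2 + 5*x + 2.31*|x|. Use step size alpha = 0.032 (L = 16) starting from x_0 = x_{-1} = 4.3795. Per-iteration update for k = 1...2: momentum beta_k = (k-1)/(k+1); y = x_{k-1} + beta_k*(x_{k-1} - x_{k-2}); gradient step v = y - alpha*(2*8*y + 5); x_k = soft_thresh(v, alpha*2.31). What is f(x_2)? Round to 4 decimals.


FISTA on f(x) = 8*x^2 + 5*x + 2.31*|x|
L = 16, alpha = 0.032
Iteration 1: beta = 0.0, y = 4.3795 + 0.0*(4.3795 - 4.3795) = 4.3795
  grad(y) = 75.072, v = y - alpha*grad = 1.9772
  prox(v) = soft_thresh(1.9772, 0.0739) = 1.9033
Iteration 2: beta = 0.3333, y = 1.9033 + 0.3333*(1.9033 - 4.3795) = 1.0779
  grad(y) = 22.2459, v = y - alpha*grad = 0.366
  prox(v) = soft_thresh(0.366, 0.0739) = 0.2921
f(x_2) = 8*0.2921^2 + 5*0.2921 + 2.31*|0.2921| = 2.8176


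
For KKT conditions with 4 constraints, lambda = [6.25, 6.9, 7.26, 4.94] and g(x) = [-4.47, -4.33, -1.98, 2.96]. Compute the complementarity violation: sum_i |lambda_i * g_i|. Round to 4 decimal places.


KKT complementary slackness check:
lambda_1 * g_1 = 6.25 * -4.47 = -27.9375
lambda_2 * g_2 = 6.9 * -4.33 = -29.877
lambda_3 * g_3 = 7.26 * -1.98 = -14.3748
lambda_4 * g_4 = 4.94 * 2.96 = 14.6224
Total violation = 27.9375 + 29.877 + 14.3748 + 14.6224 = 86.8117


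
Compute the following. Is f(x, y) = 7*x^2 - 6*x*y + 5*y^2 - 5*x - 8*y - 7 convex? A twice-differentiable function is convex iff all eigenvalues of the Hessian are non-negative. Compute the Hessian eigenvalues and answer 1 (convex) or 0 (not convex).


The Hessian of f(x,y) = 7*x^2 - 6*x*y + 5*y^2 - 5*x - 8*y - 7 is:
H = [[14, -6], [-6, 10]]
Trace = 14 + 10 = 24
Determinant = 14*10 - (-6)^2 = 104
Discriminant = (24)^2 - 4*104 = 160.0
Eigenvalues: lambda_1 = 5.6754, lambda_2 = 18.3246
The function is convex.

1


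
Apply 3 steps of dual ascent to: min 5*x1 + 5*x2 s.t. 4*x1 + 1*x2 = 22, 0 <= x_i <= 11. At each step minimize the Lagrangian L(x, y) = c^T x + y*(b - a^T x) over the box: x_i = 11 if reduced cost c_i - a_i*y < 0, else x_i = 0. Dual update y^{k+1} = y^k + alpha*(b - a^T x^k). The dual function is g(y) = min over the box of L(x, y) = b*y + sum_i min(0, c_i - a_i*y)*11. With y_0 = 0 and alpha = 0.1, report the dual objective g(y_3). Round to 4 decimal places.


Dual ascent for LP: min 5*x1 + 5*x2, 4*x1 + 1*x2 = 22, 0 <= x_i <= 11
Step 1: y^k = 0.0, reduced costs: (5.0, 5.0)
  x^k = (0.0, 0.0), subgradient = b - a^T x = 22.0
  y^{k+1} = 0.0 + 0.1*22.0 = 2.2
Step 2: y^k = 2.2, reduced costs: (-3.8, 2.8)
  x^k = (11.0, 0.0), subgradient = b - a^T x = -22.0
  y^{k+1} = 2.2 + 0.1*-22.0 = 0.0
Step 3: y^k = 0.0, reduced costs: (5.0, 5.0)
  x^k = (0.0, 0.0), subgradient = b - a^T x = 22.0
  y^{k+1} = 0.0 + 0.1*22.0 = 2.2
Dual objective at y_3 = 2.2: reduced costs (-3.8, 2.8), box minimizer x = (11.0, 0.0)
g(y_3) = b*y + (c1 - a1*y)*x1 + (c2 - a2*y)*x2 = 22*2.2 + (-3.8)*11.0 + 2.8*0.0 = 48.4 - 41.8 + 0.0 = 6.6


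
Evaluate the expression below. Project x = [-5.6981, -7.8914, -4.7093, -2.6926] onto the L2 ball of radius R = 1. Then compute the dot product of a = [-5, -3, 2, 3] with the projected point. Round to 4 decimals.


Step 1: Compute ||x|| (intermediates to 6 decimals).
||x|| = sqrt((-5.6981)^2 + (-7.8914)^2 + (-4.7093)^2 + (-2.6926)^2) = 11.143166
Step 2: Project.
Since ||x|| > R, scale = R/||x|| = 1/11.143166 = 0.089741, proj(x) = scale * x
proj(x) = [-0.511353, -0.708182, -0.422617, -0.241637]
Step 3: Dot product.
a^T * proj(x) = -5*(-0.511353) - 3*(-0.708182) + 2*(-0.422617) + 3*(-0.241637) = 3.1112


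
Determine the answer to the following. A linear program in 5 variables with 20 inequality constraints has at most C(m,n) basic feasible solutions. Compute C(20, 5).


Each vertex corresponds to some choice of n active constraints out of m, so the number of vertices is at most C(m, n) = m! / (n!(m-n)!).
m = 20, n = 5
Numerator: 20 * 19 * 18 * 17 * 16
Denominator: 5! = 120
C(20, 5) = 15504


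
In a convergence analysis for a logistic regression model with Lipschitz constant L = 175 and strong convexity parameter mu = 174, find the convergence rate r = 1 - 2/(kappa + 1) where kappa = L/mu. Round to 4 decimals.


Step 1: Compute the condition number.
kappa = L/mu = 175/174 = 1.0057
Step 2: Compute the convergence rate.
r = 1 - 2/(kappa + 1) = 1 - 2*mu/(L + mu) = (L - mu)/(L + mu) = 1/349 = 0.0029


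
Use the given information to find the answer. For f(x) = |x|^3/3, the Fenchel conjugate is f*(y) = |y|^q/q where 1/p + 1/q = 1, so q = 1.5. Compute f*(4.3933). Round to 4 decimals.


The conjugate exponent q satisfies 1/p + 1/q = 1.
p = 3, so q = 3/(3 - 1) = 1.5
|y|^q = 4.3933^1.5 = 9.2084
f*(4.3933) = 9.2084 / 1.5 = 6.139


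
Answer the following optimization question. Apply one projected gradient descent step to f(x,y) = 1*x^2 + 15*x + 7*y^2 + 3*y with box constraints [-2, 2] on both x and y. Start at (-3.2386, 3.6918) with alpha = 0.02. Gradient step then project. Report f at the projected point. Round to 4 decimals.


Step 1: Compute gradient at (-3.2386, 3.6918).
grad_x = 2*1*-3.2386 + 15 = 8.5228
grad_y = 2*7*3.6918 + 3 = 54.6852
Step 2: Gradient step.
x_raw = -3.2386 - 0.02*8.5228 = -3.4091
y_raw = 3.6918 - 0.02*54.6852 = 2.5981
Step 3: Project onto [-2, 2].
x_proj = clip(-3.4091) = -2.0
y_proj = clip(2.5981) = 2.0
Step 4: Evaluate f.
f(-2.0, 2.0) = 8.0


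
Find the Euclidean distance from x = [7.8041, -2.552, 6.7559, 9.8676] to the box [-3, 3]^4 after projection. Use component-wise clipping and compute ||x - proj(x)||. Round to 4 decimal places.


Project each component onto [-3, 3].
clip(7.8041) = 3.0, clip(-2.552) = -2.552, clip(6.7559) = 3.0, clip(9.8676) = 3.0
Projection = [3.0, -2.552, 3.0, 3.0]
Squared diffs: [23.0794, 0.0, 14.1068, 47.1639]
Distance = sqrt(84.3501) = 9.1842


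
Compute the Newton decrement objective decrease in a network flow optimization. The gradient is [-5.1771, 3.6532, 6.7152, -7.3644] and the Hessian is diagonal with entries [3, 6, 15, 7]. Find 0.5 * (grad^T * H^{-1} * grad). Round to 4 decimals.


Step 1: H is diagonal, so H^(-1) * g = [-1.7257, 0.6089, 0.4477, -1.0521].
Step 2: g^T H^(-1) g = sum_i g_i^2 / H_ii
  = (-5.1771)^2/3 + (3.6532)^2/6 + (6.7152)^2/15 + (-7.3644)^2/7
  = 8.9341 + 2.2243 + 3.0063 + 7.7478 = 21.9125
Step 3: Objective decrease = 0.5 * g^T H^(-1) g = 10.9562


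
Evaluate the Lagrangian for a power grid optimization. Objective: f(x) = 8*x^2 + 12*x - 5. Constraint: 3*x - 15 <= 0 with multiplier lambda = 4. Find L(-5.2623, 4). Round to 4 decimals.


Step 1: Evaluate f(x).
f(-5.2623) = 8*(-5.2623)^2 + 12*(-5.2623) - 5 = 153.3868
Step 2: Evaluate g(x).
g(-5.2623) = 3*-5.2623 - 15 = -30.7869
Step 3: Compute Lagrangian.
L = 153.3868 + 4*-30.7869 = 30.2392


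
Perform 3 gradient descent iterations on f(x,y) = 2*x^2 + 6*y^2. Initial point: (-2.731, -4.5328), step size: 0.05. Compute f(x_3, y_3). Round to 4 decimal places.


Gradient descent on f(x,y) = 2*x^2 + 6*y^2.
Starting point: (-2.731, -4.5328), alpha = 0.05
Step 1: grad_x = 2*2*-2.731 = -10.924, grad_y = 2*6*-4.5328 = -54.3936
  x_1 = -2.731 - 0.05*-10.924 = -2.1848
  y_1 = -4.5328 - 0.05*-54.3936 = -1.8131
Step 2: grad_x = 2*2*-2.1848 = -8.7392, grad_y = 2*6*-1.8131 = -21.7574
  x_2 = -2.1848 - 0.05*-8.7392 = -1.7478
  y_2 = -1.8131 - 0.05*-21.7574 = -0.7252
Step 3: grad_x = 2*2*-1.7478 = -6.9914, grad_y = 2*6*-0.7252 = -8.703
  x_3 = -1.7478 - 0.05*-6.9914 = -1.3983
  y_3 = -0.7252 - 0.05*-8.703 = -0.2901
f(-1.3983, -0.2901) = 2*(-1.3983)^2 + 6*(-0.2901)^2 = 4.4153


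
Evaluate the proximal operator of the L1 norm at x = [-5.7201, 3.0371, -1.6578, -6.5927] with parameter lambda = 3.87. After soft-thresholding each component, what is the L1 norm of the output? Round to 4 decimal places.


Soft-thresholding with lambda = 3.87:
prox(-5.7201) = sign(-5.7201)*max(|-5.7201| - 3.87, 0) = -1.8501
prox(3.0371) = sign(3.0371)*max(|3.0371| - 3.87, 0) = 0.0
prox(-1.6578) = sign(-1.6578)*max(|-1.6578| - 3.87, 0) = 0.0
prox(-6.5927) = sign(-6.5927)*max(|-6.5927| - 3.87, 0) = -2.7227
prox(x) = [-1.8501, 0.0, 0.0, -2.7227]
||prox(x)||_1 = 1.8501 + 0.0 + 0.0 + 2.7227 = 4.5728


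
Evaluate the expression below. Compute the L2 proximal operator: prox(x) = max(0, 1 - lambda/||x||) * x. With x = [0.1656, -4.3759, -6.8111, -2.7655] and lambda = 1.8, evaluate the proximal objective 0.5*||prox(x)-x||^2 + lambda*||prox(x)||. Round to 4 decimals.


Step 1: Compute ||x||.
||x|| = 8.5566
Step 2: Compute scaling factor.
scale = max(0, 1 - 1.8/8.5566) = 0.7896
Step 3: prox(x) = [0.1308, -3.4554, -5.3783, -2.1837]
||prox(x)|| = 6.7566
Step 4: Proximal objective.
0.5*||prox-x||^2 = 1.62
lambda*||prox|| = 12.1619
Total = 13.7818


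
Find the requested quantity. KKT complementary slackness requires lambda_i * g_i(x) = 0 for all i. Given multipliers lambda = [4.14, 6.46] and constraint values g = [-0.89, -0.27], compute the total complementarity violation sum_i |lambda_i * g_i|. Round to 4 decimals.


KKT complementary slackness check:
lambda_1 * g_1 = 4.14 * -0.89 = -3.6846
lambda_2 * g_2 = 6.46 * -0.27 = -1.7442
Total violation = 3.6846 + 1.7442 = 5.4288


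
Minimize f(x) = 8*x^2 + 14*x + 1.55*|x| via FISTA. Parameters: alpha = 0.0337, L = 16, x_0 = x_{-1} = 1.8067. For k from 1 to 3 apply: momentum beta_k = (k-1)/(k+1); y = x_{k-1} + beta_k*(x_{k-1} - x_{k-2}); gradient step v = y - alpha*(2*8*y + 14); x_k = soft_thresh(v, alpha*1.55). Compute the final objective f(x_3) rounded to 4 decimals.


FISTA on f(x) = 8*x^2 + 14*x + 1.55*|x|
L = 16, alpha = 0.0337
Iteration 1: beta = 0.0, y = 1.8067 + 0.0*(1.8067 - 1.8067) = 1.8067
  grad(y) = 42.9072, v = y - alpha*grad = 0.3607
  prox(v) = soft_thresh(0.3607, 0.0522) = 0.3085
Iteration 2: beta = 0.3333, y = 0.3085 + 0.3333*(0.3085 - 1.8067) = -0.1909
  grad(y) = 10.9454, v = y - alpha*grad = -0.5598
  prox(v) = soft_thresh(-0.5598, 0.0522) = -0.5075
Iteration 3: beta = 0.5, y = -0.5075 + 0.5*(-0.5075 - 0.3085) = -0.9156
  grad(y) = -0.6488, v = y - alpha*grad = -0.8937
  prox(v) = soft_thresh(-0.8937, 0.0522) = -0.8415
f(x_3) = 8*(-0.8415)^2 + 14*(-0.8415) + 1.55*|-0.8415| = -4.8117


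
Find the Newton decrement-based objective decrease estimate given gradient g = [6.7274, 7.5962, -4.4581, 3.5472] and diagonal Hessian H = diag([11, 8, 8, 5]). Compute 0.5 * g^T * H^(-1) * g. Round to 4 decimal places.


Step 1: H is diagonal, so H^(-1) * g = [0.6116, 0.9495, -0.5573, 0.7094].
Step 2: g^T H^(-1) g = sum_i g_i^2 / H_ii
  = (6.7274)^2/11 + (7.5962)^2/8 + (-4.4581)^2/8 + (3.5472)^2/5
  = 4.1144 + 7.2128 + 2.4843 + 2.5165 = 16.328
Step 3: Objective decrease = 0.5 * g^T H^(-1) g = 8.164


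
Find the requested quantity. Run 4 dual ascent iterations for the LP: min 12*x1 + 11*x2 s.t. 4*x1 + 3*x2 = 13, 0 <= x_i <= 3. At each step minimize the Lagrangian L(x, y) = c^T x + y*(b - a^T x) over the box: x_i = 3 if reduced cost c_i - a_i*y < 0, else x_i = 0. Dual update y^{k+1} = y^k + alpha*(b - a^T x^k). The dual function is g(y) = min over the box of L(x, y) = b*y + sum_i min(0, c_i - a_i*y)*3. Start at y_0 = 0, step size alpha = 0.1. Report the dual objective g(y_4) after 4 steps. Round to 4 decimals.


Dual ascent for LP: min 12*x1 + 11*x2, 4*x1 + 3*x2 = 13, 0 <= x_i <= 3
Step 1: y^k = 0.0, reduced costs: (12.0, 11.0)
  x^k = (0.0, 0.0), subgradient = b - a^T x = 13.0
  y^{k+1} = 0.0 + 0.1*13.0 = 1.3
Step 2: y^k = 1.3, reduced costs: (6.8, 7.1)
  x^k = (0.0, 0.0), subgradient = b - a^T x = 13.0
  y^{k+1} = 1.3 + 0.1*13.0 = 2.6
Step 3: y^k = 2.6, reduced costs: (1.6, 3.2)
  x^k = (0.0, 0.0), subgradient = b - a^T x = 13.0
  y^{k+1} = 2.6 + 0.1*13.0 = 3.9
Step 4: y^k = 3.9, reduced costs: (-3.6, -0.7)
  x^k = (3.0, 3.0), subgradient = b - a^T x = -8.0
  y^{k+1} = 3.9 + 0.1*-8.0 = 3.1
Dual objective at y_4 = 3.1: reduced costs (-0.4, 1.7), box minimizer x = (3.0, 0.0)
g(y_4) = b*y + (c1 - a1*y)*x1 + (c2 - a2*y)*x2 = 13*3.1 + (-0.4)*3.0 + 1.7*0.0 = 40.3 - 1.2 + 0.0 = 39.1


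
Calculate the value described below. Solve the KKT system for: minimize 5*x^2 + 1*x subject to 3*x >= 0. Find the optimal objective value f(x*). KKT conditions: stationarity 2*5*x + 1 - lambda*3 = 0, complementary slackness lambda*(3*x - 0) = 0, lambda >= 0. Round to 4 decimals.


Step 1: Try lambda = 0 (constraint inactive).
x_unc = -1/(2*5) = -0.1
Check: 3*-0.1 = -0.3 < 0 -- violated!
Step 2: Constraint must be active: 3*x = 0
x* = 0/3 = 0.0
lambda = (2*5*0.0 + 1)/3 = 0.3333
Step 3: Compute optimal value.
f(x*) = 5*0.0^2 + 1*0.0 = 0.0


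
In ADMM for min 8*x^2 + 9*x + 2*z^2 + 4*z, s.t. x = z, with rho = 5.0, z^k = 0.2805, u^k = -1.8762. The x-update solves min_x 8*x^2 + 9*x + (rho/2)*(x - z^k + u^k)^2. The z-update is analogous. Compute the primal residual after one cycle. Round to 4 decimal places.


ADMM iteration with rho = 5.0, z^k = 0.2805, u^k = -1.8762
Step 1: x-update.
Minimize 8*x^2 + 9*x + (5.0/2)*(x - 0.2805 - 1.8762)^2
FOC: (2*8 + 5.0)*x = -9 + 5.0*(0.2805 + 1.8762)
x^{k+1} = 0.0849
Step 2: z-update.
Minimize 2*z^2 + 4*z + (5.0/2)*(0.0849 - z - 1.8762)^2
FOC: (2*2 + 5.0)*z = -4 + 5.0*(0.0849 - 1.8762)
z^{k+1} = -1.4396
Step 3: u-update.
u^{k+1} = -1.8762 + 0.0849 + 1.4396 = -0.3517
Step 4: Primal residual = |0.0849 + 1.4396| = 1.5245


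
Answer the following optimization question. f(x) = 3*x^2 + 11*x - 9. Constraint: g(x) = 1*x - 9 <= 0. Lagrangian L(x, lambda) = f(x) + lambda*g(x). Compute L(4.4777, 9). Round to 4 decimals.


Step 1: Evaluate f(x).
f(4.4777) = 3*4.4777^2 + 11*4.4777 - 9 = 100.4041
Step 2: Evaluate g(x).
g(4.4777) = 1*4.4777 - 9 = -4.5223
Step 3: Compute Lagrangian.
L = 100.4041 + 9*-4.5223 = 59.7034


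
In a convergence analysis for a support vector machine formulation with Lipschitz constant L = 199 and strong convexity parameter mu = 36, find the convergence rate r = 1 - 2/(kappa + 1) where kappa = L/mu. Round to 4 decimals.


Step 1: Compute the condition number.
kappa = L/mu = 199/36 = 5.5278
Step 2: Compute the convergence rate.
r = 1 - 2/(kappa + 1) = 1 - 2*mu/(L + mu) = (L - mu)/(L + mu) = 163/235 = 0.6936


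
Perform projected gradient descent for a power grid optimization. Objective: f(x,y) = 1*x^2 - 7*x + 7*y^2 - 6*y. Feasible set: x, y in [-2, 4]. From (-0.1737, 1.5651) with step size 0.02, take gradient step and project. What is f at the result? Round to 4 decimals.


Step 1: Compute gradient at (-0.1737, 1.5651).
grad_x = 2*1*-0.1737 - 7 = -7.3474
grad_y = 2*7*1.5651 - 6 = 15.9114
Step 2: Gradient step.
x_raw = -0.1737 - 0.02*-7.3474 = -0.0268
y_raw = 1.5651 - 0.02*15.9114 = 1.2469
Step 3: Project onto [-2, 4].
x_proj = clip(-0.0268) = -0.0268
y_proj = clip(1.2469) = 1.2469
Step 4: Evaluate f.
f(-0.0268, 1.2469) = 3.5896


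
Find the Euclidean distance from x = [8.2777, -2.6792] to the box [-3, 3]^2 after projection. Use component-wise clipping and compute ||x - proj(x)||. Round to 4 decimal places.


Project each component onto [-3, 3].
clip(8.2777) = 3.0, clip(-2.6792) = -2.6792
Projection = [3.0, -2.6792]
Squared diffs: [27.8541, 0.0]
Distance = sqrt(27.8541) = 5.2777


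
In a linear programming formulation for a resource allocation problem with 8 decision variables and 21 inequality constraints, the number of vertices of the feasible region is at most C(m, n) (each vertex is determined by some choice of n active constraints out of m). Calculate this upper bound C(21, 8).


Each vertex corresponds to some choice of n active constraints out of m, so the number of vertices is at most C(m, n) = m! / (n!(m-n)!).
m = 21, n = 8
Numerator: 21 * 20 * 19 * 18 * 17 * 16 * 15 * 14
Denominator: 8! = 40320
C(21, 8) = 203490


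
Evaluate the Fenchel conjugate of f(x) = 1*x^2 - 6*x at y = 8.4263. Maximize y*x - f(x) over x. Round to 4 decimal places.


f*(y) = sup_x {y*x - a*x^2 - b*x} = sup_x {(y-b)*x - a*x^2}
FOC: (y - b) - 2a*x = 0 => x* = (y - b)/(2a)
x* = (8.4263 + 6)/(2*1) = 7.2132
f*(8.4263) = (y-b)^2/(4a) = (8.4263 + 6)^2/(4*1)
= 208.1181/4 = 52.0295


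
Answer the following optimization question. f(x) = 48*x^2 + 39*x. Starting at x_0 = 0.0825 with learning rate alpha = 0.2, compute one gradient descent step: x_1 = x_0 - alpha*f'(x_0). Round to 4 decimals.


We compute the gradient at x_0 and apply the update.
f'(x) = 96*x + 39
f'(0.0825) = 96*0.0825 + 39 = 46.92
x_1 = 0.0825 - 0.2*46.92 = -9.3015


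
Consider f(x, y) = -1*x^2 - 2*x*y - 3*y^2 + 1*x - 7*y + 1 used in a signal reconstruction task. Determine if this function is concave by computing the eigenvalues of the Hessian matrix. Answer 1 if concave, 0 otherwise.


The Hessian of f(x,y) = -1*x^2 - 2*x*y - 3*y^2 + 1*x - 7*y + 1 is:
H = [[-2, -2], [-2, -6]]
Trace = -2 - 6 = -8
Determinant = -2*-6 - (-2)^2 = 8
Discriminant = (-8)^2 - 4*8 = 32.0
Eigenvalues: lambda_1 = -6.8284, lambda_2 = -1.1716
The function is concave.

1


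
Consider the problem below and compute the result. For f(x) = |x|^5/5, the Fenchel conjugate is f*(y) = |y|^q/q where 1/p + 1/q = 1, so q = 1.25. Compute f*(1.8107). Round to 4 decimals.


The conjugate exponent q satisfies 1/p + 1/q = 1.
p = 5, so q = 5/(5 - 1) = 1.25
|y|^q = 1.8107^1.25 = 2.1004
f*(1.8107) = 2.1004 / 1.25 = 1.6803


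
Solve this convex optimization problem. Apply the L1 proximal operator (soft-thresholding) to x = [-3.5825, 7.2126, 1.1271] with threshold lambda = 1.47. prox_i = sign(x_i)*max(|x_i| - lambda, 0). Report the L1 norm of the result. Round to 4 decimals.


Soft-thresholding with lambda = 1.47:
prox(-3.5825) = sign(-3.5825)*max(|-3.5825| - 1.47, 0) = -2.1125
prox(7.2126) = sign(7.2126)*max(|7.2126| - 1.47, 0) = 5.7426
prox(1.1271) = sign(1.1271)*max(|1.1271| - 1.47, 0) = 0.0
prox(x) = [-2.1125, 5.7426, 0.0]
||prox(x)||_1 = 2.1125 + 5.7426 + 0.0 = 7.8551


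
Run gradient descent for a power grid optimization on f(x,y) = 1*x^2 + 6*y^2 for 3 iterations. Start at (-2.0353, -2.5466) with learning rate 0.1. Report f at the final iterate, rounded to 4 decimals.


Gradient descent on f(x,y) = 1*x^2 + 6*y^2.
Starting point: (-2.0353, -2.5466), alpha = 0.1
Step 1: grad_x = 2*1*-2.0353 = -4.0706, grad_y = 2*6*-2.5466 = -30.5592
  x_1 = -2.0353 - 0.1*-4.0706 = -1.6282
  y_1 = -2.5466 - 0.1*-30.5592 = 0.5093
Step 2: grad_x = 2*1*-1.6282 = -3.2565, grad_y = 2*6*0.5093 = 6.1118
  x_2 = -1.6282 - 0.1*-3.2565 = -1.3026
  y_2 = 0.5093 - 0.1*6.1118 = -0.1019
Step 3: grad_x = 2*1*-1.3026 = -2.6052, grad_y = 2*6*-0.1019 = -1.2224
  x_3 = -1.3026 - 0.1*-2.6052 = -1.0421
  y_3 = -0.1019 - 0.1*-1.2224 = 0.0204
f(-1.0421, 0.0204) = 1*(-1.0421)^2 + 6*0.0204^2 = 1.0884


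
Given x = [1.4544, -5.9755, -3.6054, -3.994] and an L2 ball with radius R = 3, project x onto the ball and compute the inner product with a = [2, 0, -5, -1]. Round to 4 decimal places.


Step 1: Compute ||x|| (intermediates to 6 decimals).
||x|| = sqrt(1.4544^2 + (-5.9755)^2 + (-3.6054)^2 + (-3.994)^2) = 8.171464
Step 2: Project.
Since ||x|| > R, scale = R/||x|| = 3/8.171464 = 0.367131, proj(x) = scale * x
proj(x) = [0.533955, -2.193791, -1.323654, -1.466321]
Step 3: Dot product.
a^T * proj(x) = 2*0.533955 + 0*(-2.193791) - 5*(-1.323654) - 1*(-1.466321) = 9.1525


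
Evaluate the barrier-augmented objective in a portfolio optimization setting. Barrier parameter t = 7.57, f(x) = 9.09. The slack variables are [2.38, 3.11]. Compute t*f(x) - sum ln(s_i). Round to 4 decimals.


Step 1: Compute log-barrier.
ln values: [0.8671, 1.1346]
phi = -(0.8671 + 1.1346) = -2.0017
Step 2: Compute augmented objective.
t*f(x) = 7.57*9.09 = 68.8113
Total = 68.8113 - 2.0017 = 66.8096


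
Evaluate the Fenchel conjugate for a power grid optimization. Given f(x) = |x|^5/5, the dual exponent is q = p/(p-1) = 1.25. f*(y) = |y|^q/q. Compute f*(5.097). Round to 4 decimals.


The conjugate exponent q satisfies 1/p + 1/q = 1.
p = 5, so q = 5/(5 - 1) = 1.25
|y|^q = 5.097^1.25 = 7.6585
f*(5.097) = 7.6585 / 1.25 = 6.1268


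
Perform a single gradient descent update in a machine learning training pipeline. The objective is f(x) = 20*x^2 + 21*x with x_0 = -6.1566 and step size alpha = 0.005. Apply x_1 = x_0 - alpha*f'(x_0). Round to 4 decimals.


We compute the gradient at x_0 and apply the update.
f'(x) = 40*x + 21
f'(-6.1566) = 40*-6.1566 + 21 = -225.264
x_1 = -6.1566 - 0.005*-225.264 = -5.0303


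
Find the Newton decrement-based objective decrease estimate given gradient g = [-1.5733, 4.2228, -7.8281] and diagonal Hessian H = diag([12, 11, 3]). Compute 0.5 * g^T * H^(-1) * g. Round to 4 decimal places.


Step 1: H is diagonal, so H^(-1) * g = [-0.1311, 0.3839, -2.6094].
Step 2: g^T H^(-1) g = sum_i g_i^2 / H_ii
  = (-1.5733)^2/12 + (4.2228)^2/11 + (-7.8281)^2/3
  = 0.2063 + 1.6211 + 20.4264 = 22.2538
Step 3: Objective decrease = 0.5 * g^T H^(-1) g = 11.1269


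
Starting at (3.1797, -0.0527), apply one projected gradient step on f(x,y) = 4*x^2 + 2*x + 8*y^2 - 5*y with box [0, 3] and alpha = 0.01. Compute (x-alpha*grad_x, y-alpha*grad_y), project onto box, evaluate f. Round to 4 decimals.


Step 1: Compute gradient at (3.1797, -0.0527).
grad_x = 2*4*3.1797 + 2 = 27.4376
grad_y = 2*8*-0.0527 - 5 = -5.8432
Step 2: Gradient step.
x_raw = 3.1797 - 0.01*27.4376 = 2.9053
y_raw = -0.0527 - 0.01*-5.8432 = 0.0057
Step 3: Project onto [0, 3].
x_proj = clip(2.9053) = 2.9053
y_proj = clip(0.0057) = 0.0057
Step 4: Evaluate f.
f(2.9053, 0.0057) = 39.5459


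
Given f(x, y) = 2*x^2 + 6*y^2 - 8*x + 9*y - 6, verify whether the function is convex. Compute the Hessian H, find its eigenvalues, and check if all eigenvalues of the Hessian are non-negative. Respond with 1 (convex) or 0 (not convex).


The Hessian of f(x,y) = 2*x^2 + 6*y^2 - 8*x + 9*y - 6 is:
H = [[4, 0], [0, 12]]
Trace = 4 + 12 = 16
Determinant = 4*12 - (0)^2 = 48
Discriminant = (16)^2 - 4*48 = 64.0
Eigenvalues: lambda_1 = 4.0, lambda_2 = 12.0
The function is convex.

1


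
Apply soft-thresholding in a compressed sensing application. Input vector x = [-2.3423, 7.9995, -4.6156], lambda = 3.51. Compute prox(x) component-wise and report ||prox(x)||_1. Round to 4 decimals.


Soft-thresholding with lambda = 3.51:
prox(-2.3423) = sign(-2.3423)*max(|-2.3423| - 3.51, 0) = 0.0
prox(7.9995) = sign(7.9995)*max(|7.9995| - 3.51, 0) = 4.4895
prox(-4.6156) = sign(-4.6156)*max(|-4.6156| - 3.51, 0) = -1.1056
prox(x) = [0.0, 4.4895, -1.1056]
||prox(x)||_1 = 0.0 + 4.4895 + 1.1056 = 5.5951


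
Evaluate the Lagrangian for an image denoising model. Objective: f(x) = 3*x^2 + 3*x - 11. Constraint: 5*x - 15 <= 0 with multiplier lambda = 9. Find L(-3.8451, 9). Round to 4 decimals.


Step 1: Evaluate f(x).
f(-3.8451) = 3*(-3.8451)^2 + 3*(-3.8451) - 11 = 21.8191
Step 2: Evaluate g(x).
g(-3.8451) = 5*-3.8451 - 15 = -34.2255
Step 3: Compute Lagrangian.
L = 21.8191 + 9*-34.2255 = -286.2104


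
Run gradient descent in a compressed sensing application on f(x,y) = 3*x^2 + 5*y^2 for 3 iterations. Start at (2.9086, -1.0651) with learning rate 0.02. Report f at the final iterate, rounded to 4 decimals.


Gradient descent on f(x,y) = 3*x^2 + 5*y^2.
Starting point: (2.9086, -1.0651), alpha = 0.02
Step 1: grad_x = 2*3*2.9086 = 17.4516, grad_y = 2*5*-1.0651 = -10.651
  x_1 = 2.9086 - 0.02*17.4516 = 2.5596
  y_1 = -1.0651 - 0.02*-10.651 = -0.8521
Step 2: grad_x = 2*3*2.5596 = 15.3574, grad_y = 2*5*-0.8521 = -8.5208
  x_2 = 2.5596 - 0.02*15.3574 = 2.2524
  y_2 = -0.8521 - 0.02*-8.5208 = -0.6817
Step 3: grad_x = 2*3*2.2524 = 13.5145, grad_y = 2*5*-0.6817 = -6.8166
  x_3 = 2.2524 - 0.02*13.5145 = 1.9821
  y_3 = -0.6817 - 0.02*-6.8166 = -0.5453
f(1.9821, -0.5453) = 3*1.9821^2 + 5*(-0.5453)^2 = 13.2734


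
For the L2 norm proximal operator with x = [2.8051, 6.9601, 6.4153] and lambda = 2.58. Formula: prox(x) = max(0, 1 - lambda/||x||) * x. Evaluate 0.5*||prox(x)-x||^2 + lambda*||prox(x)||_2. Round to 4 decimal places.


Step 1: Compute ||x||.
||x|| = 9.8726
Step 2: Compute scaling factor.
scale = max(0, 1 - 2.58/9.8726) = 0.7387
Step 3: prox(x) = [2.072, 5.1412, 4.7388]
||prox(x)|| = 7.2926
Step 4: Proximal objective.
0.5*||prox-x||^2 = 3.3282
lambda*||prox|| = 18.8149
Total = 22.143


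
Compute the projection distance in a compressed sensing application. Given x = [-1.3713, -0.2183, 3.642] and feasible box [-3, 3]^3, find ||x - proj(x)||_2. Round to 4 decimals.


Project each component onto [-3, 3].
clip(-1.3713) = -1.3713, clip(-0.2183) = -0.2183, clip(3.642) = 3.0
Projection = [-1.3713, -0.2183, 3.0]
Squared diffs: [0.0, 0.0, 0.4122]
Distance = sqrt(0.4122) = 0.642


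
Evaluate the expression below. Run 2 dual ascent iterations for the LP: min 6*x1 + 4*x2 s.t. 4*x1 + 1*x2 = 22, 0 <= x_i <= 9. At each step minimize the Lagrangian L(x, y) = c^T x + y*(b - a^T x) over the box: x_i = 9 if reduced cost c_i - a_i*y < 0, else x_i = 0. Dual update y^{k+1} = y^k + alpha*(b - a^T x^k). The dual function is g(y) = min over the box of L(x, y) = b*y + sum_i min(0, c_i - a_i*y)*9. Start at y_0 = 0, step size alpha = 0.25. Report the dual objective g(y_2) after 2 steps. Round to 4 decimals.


Dual ascent for LP: min 6*x1 + 4*x2, 4*x1 + 1*x2 = 22, 0 <= x_i <= 9
Step 1: y^k = 0.0, reduced costs: (6.0, 4.0)
  x^k = (0.0, 0.0), subgradient = b - a^T x = 22.0
  y^{k+1} = 0.0 + 0.25*22.0 = 5.5
Step 2: y^k = 5.5, reduced costs: (-16.0, -1.5)
  x^k = (9.0, 9.0), subgradient = b - a^T x = -23.0
  y^{k+1} = 5.5 + 0.25*-23.0 = -0.25
Dual objective at y_2 = -0.25: reduced costs (7.0, 4.25), box minimizer x = (0.0, 0.0)
g(y_2) = b*y + (c1 - a1*y)*x1 + (c2 - a2*y)*x2 = 22*(-0.25) + 7.0*0.0 + 4.25*0.0 = -5.5 + 0.0 + 0.0 = -5.5


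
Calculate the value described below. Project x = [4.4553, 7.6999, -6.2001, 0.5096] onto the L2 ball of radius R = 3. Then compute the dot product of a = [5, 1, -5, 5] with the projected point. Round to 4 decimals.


Step 1: Compute ||x|| (intermediates to 6 decimals).
||x|| = sqrt(4.4553^2 + 7.6999^2 + (-6.2001)^2 + 0.5096^2) = 10.855371
Step 2: Project.
Since ||x|| > R, scale = R/||x|| = 3/10.855371 = 0.276361, proj(x) = scale * x
proj(x) = [1.231271, 2.127952, -1.713466, 0.140834]
Step 3: Dot product.
a^T * proj(x) = 5*1.231271 + 1*2.127952 - 5*(-1.713466) + 5*0.140834 = 17.5558


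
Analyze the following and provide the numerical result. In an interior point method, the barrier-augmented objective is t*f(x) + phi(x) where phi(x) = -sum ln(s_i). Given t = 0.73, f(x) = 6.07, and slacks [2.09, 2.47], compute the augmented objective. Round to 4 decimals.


Step 1: Compute log-barrier.
ln values: [0.7372, 0.9042]
phi = -(0.7372 + 0.9042) = -1.6414
Step 2: Compute augmented objective.
t*f(x) = 0.73*6.07 = 4.4311
Total = 4.4311 - 1.6414 = 2.7897
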